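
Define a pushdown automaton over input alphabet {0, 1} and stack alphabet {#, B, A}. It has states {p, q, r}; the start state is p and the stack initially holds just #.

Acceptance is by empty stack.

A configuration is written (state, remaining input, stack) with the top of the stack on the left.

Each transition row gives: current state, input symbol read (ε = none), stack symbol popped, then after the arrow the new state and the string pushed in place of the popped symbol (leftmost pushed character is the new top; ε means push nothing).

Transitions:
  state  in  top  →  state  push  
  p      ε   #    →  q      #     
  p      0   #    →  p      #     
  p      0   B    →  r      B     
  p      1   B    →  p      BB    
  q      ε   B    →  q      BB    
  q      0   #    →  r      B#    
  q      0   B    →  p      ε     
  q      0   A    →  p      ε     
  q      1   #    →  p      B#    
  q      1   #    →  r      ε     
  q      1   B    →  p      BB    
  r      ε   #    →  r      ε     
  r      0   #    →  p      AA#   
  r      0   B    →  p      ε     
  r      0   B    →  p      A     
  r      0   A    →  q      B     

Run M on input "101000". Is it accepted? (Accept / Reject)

No computation consumes all input and empties the stack.

Reject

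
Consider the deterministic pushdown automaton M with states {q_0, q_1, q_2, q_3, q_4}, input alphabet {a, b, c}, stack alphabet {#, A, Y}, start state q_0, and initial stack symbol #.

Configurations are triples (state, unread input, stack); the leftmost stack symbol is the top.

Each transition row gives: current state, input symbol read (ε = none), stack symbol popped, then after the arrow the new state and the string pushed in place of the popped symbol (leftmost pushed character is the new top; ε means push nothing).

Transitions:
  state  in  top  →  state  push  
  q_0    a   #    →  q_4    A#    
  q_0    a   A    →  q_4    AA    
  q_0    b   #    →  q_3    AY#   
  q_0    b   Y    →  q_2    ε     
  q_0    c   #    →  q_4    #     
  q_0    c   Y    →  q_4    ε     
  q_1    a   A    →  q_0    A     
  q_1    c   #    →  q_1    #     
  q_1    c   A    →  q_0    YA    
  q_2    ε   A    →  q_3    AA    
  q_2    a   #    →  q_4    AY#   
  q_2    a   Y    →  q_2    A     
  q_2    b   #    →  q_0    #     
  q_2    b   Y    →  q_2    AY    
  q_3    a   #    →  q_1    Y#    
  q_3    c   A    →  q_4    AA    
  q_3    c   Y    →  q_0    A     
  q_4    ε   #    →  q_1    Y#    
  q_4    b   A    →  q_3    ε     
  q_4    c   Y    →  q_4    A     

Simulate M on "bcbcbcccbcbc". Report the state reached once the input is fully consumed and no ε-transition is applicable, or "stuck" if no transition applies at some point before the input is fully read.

stuck

(q_0, bcbcbcccbcbc, #)
  read b, top #: go to q_3, push AY# → (q_3, cbcbcccbcbc, AY#)
  read c, top A: go to q_4, push AA → (q_4, bcbcccbcbc, AAY#)
  read b, top A: go to q_3, push ε → (q_3, cbcccbcbc, AY#)
  read c, top A: go to q_4, push AA → (q_4, bcccbcbc, AAY#)
  read b, top A: go to q_3, push ε → (q_3, cccbcbc, AY#)
  read c, top A: go to q_4, push AA → (q_4, ccbcbc, AAY#)
No transition for (q_4, c, top A); M blocks with input ccbcbc remaining.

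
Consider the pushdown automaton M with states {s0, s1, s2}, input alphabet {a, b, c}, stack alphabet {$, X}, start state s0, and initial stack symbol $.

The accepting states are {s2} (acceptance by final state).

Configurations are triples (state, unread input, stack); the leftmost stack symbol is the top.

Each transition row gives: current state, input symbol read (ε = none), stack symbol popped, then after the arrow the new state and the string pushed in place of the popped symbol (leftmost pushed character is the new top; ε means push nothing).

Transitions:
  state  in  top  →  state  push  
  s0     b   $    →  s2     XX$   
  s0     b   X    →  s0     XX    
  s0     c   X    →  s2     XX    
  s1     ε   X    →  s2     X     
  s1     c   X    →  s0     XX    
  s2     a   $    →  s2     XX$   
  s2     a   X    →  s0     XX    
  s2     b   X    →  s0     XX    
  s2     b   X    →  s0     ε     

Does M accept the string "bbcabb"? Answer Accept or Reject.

No computation consumes all input and reaches a final state.

Reject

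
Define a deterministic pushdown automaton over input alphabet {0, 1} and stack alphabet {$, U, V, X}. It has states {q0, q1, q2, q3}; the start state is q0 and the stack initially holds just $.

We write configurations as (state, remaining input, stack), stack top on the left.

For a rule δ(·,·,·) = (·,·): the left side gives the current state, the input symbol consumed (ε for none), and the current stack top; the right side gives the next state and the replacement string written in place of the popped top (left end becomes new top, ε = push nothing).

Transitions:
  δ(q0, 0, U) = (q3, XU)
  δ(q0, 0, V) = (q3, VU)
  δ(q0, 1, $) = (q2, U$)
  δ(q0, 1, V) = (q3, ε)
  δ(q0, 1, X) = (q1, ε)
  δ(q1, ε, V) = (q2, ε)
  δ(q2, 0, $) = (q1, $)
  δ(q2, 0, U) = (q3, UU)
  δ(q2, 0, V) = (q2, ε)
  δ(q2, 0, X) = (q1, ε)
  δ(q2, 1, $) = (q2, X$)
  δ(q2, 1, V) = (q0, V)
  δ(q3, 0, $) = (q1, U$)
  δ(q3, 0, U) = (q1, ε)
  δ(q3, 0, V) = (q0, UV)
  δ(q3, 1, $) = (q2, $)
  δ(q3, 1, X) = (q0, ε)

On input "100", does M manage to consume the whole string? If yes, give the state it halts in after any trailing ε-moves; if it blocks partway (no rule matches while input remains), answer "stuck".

(q0, 100, $)
  read 1, top $: go to q2, push U$ → (q2, 00, U$)
  read 0, top U: go to q3, push UU → (q3, 0, UU$)
  read 0, top U: go to q1, push ε → (q1, ε, U$)
All input consumed; M is in state q1.

q1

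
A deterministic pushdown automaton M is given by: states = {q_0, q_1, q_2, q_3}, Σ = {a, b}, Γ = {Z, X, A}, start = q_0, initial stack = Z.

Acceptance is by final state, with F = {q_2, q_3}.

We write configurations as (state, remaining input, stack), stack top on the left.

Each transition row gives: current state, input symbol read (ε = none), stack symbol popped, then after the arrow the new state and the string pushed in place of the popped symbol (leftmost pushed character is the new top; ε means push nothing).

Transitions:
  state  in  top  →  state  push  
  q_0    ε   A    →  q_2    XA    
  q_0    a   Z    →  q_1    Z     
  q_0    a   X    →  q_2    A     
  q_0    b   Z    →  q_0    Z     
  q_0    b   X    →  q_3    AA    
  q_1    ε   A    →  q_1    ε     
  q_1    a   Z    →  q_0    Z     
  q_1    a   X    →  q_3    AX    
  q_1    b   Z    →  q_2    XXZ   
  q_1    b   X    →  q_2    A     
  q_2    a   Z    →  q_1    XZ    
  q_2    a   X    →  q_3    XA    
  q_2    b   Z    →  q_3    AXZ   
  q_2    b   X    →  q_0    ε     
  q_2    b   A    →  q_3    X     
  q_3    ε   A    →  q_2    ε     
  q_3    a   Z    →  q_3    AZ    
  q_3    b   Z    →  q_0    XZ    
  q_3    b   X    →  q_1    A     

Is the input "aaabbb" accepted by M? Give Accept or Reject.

Accept

(q_0, aaabbb, Z)
  read a, top Z: go to q_1, push Z → (q_1, aabbb, Z)
  read a, top Z: go to q_0, push Z → (q_0, abbb, Z)
  read a, top Z: go to q_1, push Z → (q_1, bbb, Z)
  read b, top Z: go to q_2, push XXZ → (q_2, bb, XXZ)
  read b, top X: go to q_0, push ε → (q_0, b, XZ)
  read b, top X: go to q_3, push AA → (q_3, ε, AAZ)
All input consumed; state q_3 ∈ F.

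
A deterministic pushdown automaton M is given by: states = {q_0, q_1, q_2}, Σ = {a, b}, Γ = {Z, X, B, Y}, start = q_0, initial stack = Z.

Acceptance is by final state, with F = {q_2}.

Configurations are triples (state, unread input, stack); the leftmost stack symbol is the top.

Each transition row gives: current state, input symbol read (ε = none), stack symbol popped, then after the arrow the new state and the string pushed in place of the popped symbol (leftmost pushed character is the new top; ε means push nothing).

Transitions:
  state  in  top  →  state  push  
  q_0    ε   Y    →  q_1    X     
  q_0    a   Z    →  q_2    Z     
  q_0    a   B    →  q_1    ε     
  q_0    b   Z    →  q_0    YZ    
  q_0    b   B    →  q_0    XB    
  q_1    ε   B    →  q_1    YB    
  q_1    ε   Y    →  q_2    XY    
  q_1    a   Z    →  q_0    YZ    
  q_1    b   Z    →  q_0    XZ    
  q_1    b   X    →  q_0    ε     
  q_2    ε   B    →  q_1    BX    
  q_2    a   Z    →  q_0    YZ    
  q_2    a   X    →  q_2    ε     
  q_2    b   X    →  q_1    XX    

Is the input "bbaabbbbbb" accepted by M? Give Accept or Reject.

Reject

(q_0, bbaabbbbbb, Z)
  read b, top Z: go to q_0, push YZ → (q_0, baabbbbbb, YZ)
  ε-move, top Y: go to q_1, push X → (q_1, baabbbbbb, XZ)
  read b, top X: go to q_0, push ε → (q_0, aabbbbbb, Z)
  read a, top Z: go to q_2, push Z → (q_2, abbbbbb, Z)
  read a, top Z: go to q_0, push YZ → (q_0, bbbbbb, YZ)
  ε-move, top Y: go to q_1, push X → (q_1, bbbbbb, XZ)
  read b, top X: go to q_0, push ε → (q_0, bbbbb, Z)
  read b, top Z: go to q_0, push YZ → (q_0, bbbb, YZ)
  ε-move, top Y: go to q_1, push X → (q_1, bbbb, XZ)
  read b, top X: go to q_0, push ε → (q_0, bbb, Z)
  read b, top Z: go to q_0, push YZ → (q_0, bb, YZ)
  ε-move, top Y: go to q_1, push X → (q_1, bb, XZ)
  read b, top X: go to q_0, push ε → (q_0, b, Z)
  read b, top Z: go to q_0, push YZ → (q_0, ε, YZ)
  ε-move, top Y: go to q_1, push X → (q_1, ε, XZ)
All input consumed; state q_1 ∉ F and no further ε-move applies.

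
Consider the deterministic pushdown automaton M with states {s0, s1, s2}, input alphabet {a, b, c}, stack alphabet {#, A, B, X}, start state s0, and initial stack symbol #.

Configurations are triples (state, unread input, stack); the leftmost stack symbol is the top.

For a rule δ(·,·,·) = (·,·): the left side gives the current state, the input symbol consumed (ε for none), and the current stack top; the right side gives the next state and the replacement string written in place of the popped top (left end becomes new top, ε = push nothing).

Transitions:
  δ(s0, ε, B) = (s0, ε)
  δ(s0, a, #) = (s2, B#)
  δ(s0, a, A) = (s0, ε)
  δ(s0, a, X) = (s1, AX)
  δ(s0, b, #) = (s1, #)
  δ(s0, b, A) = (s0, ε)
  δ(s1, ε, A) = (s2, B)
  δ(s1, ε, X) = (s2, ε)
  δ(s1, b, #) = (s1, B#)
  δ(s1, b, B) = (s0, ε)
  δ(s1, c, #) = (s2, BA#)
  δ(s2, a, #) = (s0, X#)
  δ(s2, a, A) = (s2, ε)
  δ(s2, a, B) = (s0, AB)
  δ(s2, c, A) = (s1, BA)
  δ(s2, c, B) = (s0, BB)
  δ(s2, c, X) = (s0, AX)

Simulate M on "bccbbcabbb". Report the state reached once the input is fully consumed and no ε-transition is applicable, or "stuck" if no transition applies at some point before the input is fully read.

s1

(s0, bccbbcabbb, #)
  read b, top #: go to s1, push # → (s1, ccbbcabbb, #)
  read c, top #: go to s2, push BA# → (s2, cbbcabbb, BA#)
  read c, top B: go to s0, push BB → (s0, bbcabbb, BBA#)
  ε-move, top B: go to s0, push ε → (s0, bbcabbb, BA#)
  ε-move, top B: go to s0, push ε → (s0, bbcabbb, A#)
  read b, top A: go to s0, push ε → (s0, bcabbb, #)
  read b, top #: go to s1, push # → (s1, cabbb, #)
  read c, top #: go to s2, push BA# → (s2, abbb, BA#)
  read a, top B: go to s0, push AB → (s0, bbb, ABA#)
  read b, top A: go to s0, push ε → (s0, bb, BA#)
  ε-move, top B: go to s0, push ε → (s0, bb, A#)
  read b, top A: go to s0, push ε → (s0, b, #)
  read b, top #: go to s1, push # → (s1, ε, #)
All input consumed; M is in state s1.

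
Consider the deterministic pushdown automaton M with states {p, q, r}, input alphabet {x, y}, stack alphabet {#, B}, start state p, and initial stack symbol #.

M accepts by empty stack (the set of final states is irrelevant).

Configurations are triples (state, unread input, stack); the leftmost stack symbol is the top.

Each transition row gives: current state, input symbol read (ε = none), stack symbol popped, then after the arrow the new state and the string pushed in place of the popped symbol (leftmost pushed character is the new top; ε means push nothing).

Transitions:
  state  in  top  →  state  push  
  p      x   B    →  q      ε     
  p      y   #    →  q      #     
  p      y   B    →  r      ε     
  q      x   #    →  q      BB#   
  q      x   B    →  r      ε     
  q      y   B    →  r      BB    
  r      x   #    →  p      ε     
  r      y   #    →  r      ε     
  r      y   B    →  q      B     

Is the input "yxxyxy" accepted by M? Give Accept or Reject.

Accept

(p, yxxyxy, #) ⊢ (q, xxyxy, #) ⊢ (q, xyxy, BB#) ⊢ (r, yxy, B#) ⊢ (q, xy, B#) ⊢ (r, y, #) ⊢ (r, ε, ε)
All input consumed and the stack is empty.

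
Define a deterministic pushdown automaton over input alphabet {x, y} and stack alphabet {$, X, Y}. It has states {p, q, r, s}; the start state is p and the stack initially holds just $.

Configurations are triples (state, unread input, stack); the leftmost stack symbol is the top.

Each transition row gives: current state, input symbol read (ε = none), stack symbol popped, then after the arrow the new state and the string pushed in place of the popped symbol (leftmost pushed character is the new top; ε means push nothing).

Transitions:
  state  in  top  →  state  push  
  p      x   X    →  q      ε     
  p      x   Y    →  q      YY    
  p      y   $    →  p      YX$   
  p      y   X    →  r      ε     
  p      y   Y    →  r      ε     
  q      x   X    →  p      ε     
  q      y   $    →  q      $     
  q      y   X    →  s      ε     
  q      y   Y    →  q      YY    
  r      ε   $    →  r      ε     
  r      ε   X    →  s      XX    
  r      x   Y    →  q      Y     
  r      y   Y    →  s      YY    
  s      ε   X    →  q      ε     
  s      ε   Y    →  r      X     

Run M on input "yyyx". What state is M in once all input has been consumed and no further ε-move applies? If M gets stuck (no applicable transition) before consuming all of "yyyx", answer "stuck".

stuck

(p, yyyx, $) ⊢ (p, yyx, YX$) ⊢ (r, yx, X$) ⊢ (s, yx, XX$) ⊢ (q, yx, X$) ⊢ (s, x, $)
No transition for (s, x, top $); M blocks with input x remaining.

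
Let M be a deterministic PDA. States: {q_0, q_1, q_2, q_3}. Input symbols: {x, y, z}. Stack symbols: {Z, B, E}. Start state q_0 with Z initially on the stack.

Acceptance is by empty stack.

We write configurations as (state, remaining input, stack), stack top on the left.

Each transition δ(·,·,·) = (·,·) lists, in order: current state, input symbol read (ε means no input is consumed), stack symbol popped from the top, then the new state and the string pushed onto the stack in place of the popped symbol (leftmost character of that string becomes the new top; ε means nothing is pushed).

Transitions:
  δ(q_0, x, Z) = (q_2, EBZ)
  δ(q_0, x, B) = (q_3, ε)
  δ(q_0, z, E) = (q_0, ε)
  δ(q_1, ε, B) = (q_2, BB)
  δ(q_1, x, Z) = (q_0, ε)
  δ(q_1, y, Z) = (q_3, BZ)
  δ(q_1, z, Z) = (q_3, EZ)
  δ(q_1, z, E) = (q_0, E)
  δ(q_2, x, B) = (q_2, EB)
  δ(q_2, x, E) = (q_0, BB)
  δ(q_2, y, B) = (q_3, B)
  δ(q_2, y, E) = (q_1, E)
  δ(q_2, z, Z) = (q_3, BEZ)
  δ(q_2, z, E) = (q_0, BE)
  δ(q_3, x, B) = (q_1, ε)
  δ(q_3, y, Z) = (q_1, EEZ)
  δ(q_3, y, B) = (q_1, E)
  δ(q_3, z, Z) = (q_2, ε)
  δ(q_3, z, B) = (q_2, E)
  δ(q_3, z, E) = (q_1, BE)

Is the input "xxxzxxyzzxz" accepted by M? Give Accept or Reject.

(q_0, xxxzxxyzzxz, Z) ⊢ (q_2, xxzxxyzzxz, EBZ) ⊢ (q_0, xzxxyzzxz, BBBZ) ⊢ (q_3, zxxyzzxz, BBZ) ⊢ (q_2, xxyzzxz, EBZ) ⊢ (q_0, xyzzxz, BBBZ) ⊢ (q_3, yzzxz, BBZ) ⊢ (q_1, zzxz, EBZ) ⊢ (q_0, zxz, EBZ) ⊢ (q_0, xz, BZ) ⊢ (q_3, z, Z) ⊢ (q_2, ε, ε)
All input consumed and the stack is empty.

Accept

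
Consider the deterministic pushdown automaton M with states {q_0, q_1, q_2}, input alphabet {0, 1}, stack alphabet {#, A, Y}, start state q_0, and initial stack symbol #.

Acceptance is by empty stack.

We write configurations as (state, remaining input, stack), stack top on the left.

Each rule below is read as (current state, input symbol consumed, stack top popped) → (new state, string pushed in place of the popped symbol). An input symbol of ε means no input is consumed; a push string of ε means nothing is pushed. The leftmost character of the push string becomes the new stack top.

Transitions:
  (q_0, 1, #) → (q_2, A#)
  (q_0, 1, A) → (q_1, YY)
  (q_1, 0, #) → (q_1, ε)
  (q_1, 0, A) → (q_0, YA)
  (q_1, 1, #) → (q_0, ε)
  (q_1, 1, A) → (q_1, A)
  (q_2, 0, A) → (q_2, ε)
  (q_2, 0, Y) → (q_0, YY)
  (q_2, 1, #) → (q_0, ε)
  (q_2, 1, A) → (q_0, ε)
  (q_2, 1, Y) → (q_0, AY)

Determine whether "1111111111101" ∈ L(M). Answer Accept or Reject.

(q_0, 1111111111101, #) ⊢ (q_2, 111111111101, A#) ⊢ (q_0, 11111111101, #) ⊢ (q_2, 1111111101, A#) ⊢ (q_0, 111111101, #) ⊢ (q_2, 11111101, A#) ⊢ (q_0, 1111101, #) ⊢ (q_2, 111101, A#) ⊢ (q_0, 11101, #) ⊢ (q_2, 1101, A#) ⊢ (q_0, 101, #) ⊢ (q_2, 01, A#) ⊢ (q_2, 1, #) ⊢ (q_0, ε, ε)
All input consumed and the stack is empty.

Accept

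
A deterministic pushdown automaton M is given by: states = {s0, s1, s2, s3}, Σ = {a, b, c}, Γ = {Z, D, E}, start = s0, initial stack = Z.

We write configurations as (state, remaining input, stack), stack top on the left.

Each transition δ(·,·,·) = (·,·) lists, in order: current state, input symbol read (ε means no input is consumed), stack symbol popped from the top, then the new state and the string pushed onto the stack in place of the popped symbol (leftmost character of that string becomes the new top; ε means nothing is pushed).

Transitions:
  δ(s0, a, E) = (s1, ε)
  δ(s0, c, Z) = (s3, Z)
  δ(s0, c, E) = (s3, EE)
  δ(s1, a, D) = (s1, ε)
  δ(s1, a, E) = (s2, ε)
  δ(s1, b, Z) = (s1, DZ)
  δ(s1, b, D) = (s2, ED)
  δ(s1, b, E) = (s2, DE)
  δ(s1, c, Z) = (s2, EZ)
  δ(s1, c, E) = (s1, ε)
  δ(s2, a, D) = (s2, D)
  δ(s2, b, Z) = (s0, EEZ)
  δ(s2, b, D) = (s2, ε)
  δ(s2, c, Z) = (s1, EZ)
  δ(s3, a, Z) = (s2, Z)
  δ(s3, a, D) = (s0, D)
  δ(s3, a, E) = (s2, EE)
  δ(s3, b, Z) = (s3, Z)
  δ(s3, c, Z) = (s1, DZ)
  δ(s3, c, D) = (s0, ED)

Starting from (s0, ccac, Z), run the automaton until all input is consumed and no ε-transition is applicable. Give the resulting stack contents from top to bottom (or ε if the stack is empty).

EZ

(s0, ccac, Z)
  read c, top Z: go to s3, push Z → (s3, cac, Z)
  read c, top Z: go to s1, push DZ → (s1, ac, DZ)
  read a, top D: go to s1, push ε → (s1, c, Z)
  read c, top Z: go to s2, push EZ → (s2, ε, EZ)
All input consumed in state s2 with stack EZ.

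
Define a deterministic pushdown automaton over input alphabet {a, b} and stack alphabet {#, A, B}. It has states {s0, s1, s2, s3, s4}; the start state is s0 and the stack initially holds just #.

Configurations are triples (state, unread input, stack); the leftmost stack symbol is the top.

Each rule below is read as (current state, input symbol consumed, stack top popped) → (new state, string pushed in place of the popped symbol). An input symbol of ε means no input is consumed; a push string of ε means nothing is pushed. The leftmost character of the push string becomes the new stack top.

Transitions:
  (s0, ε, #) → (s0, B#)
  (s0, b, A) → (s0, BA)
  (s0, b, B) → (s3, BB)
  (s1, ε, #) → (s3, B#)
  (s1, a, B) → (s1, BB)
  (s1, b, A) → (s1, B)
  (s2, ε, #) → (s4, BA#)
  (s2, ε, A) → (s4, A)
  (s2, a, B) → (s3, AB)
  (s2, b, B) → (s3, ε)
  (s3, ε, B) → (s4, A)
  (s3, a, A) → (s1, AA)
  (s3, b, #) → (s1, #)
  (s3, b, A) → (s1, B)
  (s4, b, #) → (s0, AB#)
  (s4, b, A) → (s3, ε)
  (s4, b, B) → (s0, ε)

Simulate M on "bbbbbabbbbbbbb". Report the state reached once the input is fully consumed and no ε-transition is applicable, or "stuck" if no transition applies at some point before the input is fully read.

(s0, bbbbbabbbbbbbb, #) ⊢ (s0, bbbbbabbbbbbbb, B#) ⊢ (s3, bbbbabbbbbbbb, BB#) ⊢ (s4, bbbbabbbbbbbb, AB#) ⊢ (s3, bbbabbbbbbbb, B#) ⊢ (s4, bbbabbbbbbbb, A#) ⊢ (s3, bbabbbbbbbb, #) ⊢ (s1, babbbbbbbb, #) ⊢ (s3, babbbbbbbb, B#) ⊢ (s4, babbbbbbbb, A#) ⊢ (s3, abbbbbbbb, #)
No transition for (s3, a, top #); M blocks with input abbbbbbbb remaining.

stuck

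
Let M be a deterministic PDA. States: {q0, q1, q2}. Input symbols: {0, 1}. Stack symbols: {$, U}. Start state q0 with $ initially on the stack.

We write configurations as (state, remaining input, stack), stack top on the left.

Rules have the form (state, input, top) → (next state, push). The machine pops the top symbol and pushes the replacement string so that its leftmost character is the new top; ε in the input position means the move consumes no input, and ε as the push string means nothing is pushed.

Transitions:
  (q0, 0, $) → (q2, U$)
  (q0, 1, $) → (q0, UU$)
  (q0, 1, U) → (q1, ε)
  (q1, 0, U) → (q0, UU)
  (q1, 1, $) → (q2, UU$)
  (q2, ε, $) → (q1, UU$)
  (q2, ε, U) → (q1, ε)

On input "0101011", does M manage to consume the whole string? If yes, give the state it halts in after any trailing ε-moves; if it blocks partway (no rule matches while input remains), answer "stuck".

stuck

(q0, 0101011, $) ⊢ (q2, 101011, U$) ⊢ (q1, 101011, $) ⊢ (q2, 01011, UU$) ⊢ (q1, 01011, U$) ⊢ (q0, 1011, UU$) ⊢ (q1, 011, U$) ⊢ (q0, 11, UU$) ⊢ (q1, 1, U$)
No transition for (q1, 1, top U); M blocks with input 1 remaining.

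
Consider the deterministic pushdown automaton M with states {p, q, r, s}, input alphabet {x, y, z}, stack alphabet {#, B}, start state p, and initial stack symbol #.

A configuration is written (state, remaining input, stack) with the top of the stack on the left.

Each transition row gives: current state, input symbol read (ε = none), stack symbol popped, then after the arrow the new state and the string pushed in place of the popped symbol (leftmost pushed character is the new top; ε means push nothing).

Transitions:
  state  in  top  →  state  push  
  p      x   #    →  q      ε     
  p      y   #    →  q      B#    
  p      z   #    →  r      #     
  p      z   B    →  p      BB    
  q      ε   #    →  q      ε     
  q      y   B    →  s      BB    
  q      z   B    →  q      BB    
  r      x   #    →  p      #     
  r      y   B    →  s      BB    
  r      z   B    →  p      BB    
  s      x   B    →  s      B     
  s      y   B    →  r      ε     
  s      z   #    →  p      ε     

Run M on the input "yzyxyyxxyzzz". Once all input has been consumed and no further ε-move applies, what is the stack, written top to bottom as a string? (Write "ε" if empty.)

(p, yzyxyyxxyzzz, #) ⊢ (q, zyxyyxxyzzz, B#) ⊢ (q, yxyyxxyzzz, BB#) ⊢ (s, xyyxxyzzz, BBB#) ⊢ (s, yyxxyzzz, BBB#) ⊢ (r, yxxyzzz, BB#) ⊢ (s, xxyzzz, BBB#) ⊢ (s, xyzzz, BBB#) ⊢ (s, yzzz, BBB#) ⊢ (r, zzz, BB#) ⊢ (p, zz, BBB#) ⊢ (p, z, BBBB#) ⊢ (p, ε, BBBBB#)
All input consumed in state p with stack BBBBB#.

BBBBB#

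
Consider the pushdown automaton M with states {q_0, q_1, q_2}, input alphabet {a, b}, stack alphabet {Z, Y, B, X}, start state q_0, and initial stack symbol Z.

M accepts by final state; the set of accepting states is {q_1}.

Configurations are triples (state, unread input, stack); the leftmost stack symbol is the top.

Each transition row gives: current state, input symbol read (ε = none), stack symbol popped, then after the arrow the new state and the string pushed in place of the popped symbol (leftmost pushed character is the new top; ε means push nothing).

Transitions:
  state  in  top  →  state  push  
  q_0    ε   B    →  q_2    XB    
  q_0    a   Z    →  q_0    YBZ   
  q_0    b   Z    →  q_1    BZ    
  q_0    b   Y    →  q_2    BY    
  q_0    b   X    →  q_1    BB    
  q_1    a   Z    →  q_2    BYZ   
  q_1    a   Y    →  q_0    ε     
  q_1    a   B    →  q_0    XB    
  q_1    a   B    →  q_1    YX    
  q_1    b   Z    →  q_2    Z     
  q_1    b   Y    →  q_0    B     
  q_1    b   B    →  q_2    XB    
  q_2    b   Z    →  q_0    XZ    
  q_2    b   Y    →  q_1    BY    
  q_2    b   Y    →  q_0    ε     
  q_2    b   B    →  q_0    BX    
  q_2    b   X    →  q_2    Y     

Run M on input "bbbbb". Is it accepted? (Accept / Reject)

No computation consumes all input and reaches a final state.

Reject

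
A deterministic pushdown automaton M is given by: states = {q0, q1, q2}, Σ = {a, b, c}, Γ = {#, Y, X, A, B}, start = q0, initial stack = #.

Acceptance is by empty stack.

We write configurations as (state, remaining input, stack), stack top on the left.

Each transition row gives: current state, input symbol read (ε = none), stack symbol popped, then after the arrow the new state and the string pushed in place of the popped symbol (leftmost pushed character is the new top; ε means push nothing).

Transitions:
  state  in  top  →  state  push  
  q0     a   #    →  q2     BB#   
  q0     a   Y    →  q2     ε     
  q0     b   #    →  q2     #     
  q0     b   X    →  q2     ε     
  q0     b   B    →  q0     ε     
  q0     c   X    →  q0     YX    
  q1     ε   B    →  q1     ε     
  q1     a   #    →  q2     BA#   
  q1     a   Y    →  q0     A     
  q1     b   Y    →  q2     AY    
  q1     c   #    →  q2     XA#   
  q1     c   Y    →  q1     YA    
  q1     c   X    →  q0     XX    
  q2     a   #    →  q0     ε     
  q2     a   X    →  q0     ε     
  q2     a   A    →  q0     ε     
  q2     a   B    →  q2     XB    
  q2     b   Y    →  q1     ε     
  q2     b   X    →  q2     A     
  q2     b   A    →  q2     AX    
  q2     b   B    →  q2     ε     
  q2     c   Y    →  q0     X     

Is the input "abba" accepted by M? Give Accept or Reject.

Accept

(q0, abba, #) ⊢ (q2, bba, BB#) ⊢ (q2, ba, B#) ⊢ (q2, a, #) ⊢ (q0, ε, ε)
All input consumed and the stack is empty.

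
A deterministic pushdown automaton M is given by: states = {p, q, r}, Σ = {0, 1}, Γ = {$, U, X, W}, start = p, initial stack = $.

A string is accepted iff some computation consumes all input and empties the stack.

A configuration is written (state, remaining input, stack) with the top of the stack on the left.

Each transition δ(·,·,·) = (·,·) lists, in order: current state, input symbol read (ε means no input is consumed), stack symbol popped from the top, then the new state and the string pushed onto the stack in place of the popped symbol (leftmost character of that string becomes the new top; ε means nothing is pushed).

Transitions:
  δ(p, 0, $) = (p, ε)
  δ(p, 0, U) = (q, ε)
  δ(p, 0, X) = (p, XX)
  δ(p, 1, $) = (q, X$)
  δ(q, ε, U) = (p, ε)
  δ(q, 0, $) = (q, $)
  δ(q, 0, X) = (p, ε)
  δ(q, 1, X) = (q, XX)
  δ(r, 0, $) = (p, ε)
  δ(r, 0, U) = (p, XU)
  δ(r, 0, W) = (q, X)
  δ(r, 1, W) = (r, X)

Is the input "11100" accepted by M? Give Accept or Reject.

Reject

(p, 11100, $) ⊢ (q, 1100, X$) ⊢ (q, 100, XX$) ⊢ (q, 00, XXX$) ⊢ (p, 0, XX$) ⊢ (p, ε, XXX$)
All input consumed; stack is XXX$, not empty, and no further ε-move applies.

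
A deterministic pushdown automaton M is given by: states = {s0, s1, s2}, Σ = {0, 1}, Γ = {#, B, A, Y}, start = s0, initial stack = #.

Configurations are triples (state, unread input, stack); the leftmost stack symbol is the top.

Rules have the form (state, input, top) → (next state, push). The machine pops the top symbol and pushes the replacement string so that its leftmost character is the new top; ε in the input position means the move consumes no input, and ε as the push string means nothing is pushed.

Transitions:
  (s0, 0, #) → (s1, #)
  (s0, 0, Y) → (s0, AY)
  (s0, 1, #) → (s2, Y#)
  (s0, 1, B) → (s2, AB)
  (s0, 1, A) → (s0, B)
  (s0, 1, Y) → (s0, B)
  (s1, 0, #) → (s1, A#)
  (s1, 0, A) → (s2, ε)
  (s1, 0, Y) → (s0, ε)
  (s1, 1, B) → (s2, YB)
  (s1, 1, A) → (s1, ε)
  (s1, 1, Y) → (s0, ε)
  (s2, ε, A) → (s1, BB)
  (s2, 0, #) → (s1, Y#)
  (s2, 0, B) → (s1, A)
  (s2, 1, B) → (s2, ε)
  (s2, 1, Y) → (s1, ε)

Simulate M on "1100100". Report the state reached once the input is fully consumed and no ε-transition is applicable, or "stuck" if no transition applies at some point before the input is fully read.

(s0, 1100100, #)
  read 1, top #: go to s2, push Y# → (s2, 100100, Y#)
  read 1, top Y: go to s1, push ε → (s1, 00100, #)
  read 0, top #: go to s1, push A# → (s1, 0100, A#)
  read 0, top A: go to s2, push ε → (s2, 100, #)
No transition for (s2, 1, top #); M blocks with input 100 remaining.

stuck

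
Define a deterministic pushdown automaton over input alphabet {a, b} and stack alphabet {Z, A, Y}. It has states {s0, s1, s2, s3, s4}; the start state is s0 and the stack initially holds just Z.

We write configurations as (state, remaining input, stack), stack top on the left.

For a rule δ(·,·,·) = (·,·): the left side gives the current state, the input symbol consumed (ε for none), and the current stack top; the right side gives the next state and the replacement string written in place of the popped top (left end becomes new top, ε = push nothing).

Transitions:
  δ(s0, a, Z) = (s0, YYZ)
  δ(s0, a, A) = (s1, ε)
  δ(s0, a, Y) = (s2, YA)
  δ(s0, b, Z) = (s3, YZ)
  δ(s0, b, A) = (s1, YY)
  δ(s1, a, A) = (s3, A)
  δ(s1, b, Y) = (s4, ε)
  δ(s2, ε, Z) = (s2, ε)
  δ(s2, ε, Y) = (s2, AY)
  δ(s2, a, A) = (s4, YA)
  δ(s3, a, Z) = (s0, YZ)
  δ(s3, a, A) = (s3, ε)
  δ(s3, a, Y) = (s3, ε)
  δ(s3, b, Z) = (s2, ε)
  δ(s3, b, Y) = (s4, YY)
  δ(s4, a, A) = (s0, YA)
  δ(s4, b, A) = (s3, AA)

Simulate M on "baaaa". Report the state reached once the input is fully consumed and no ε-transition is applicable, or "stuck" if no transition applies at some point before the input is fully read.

s4

(s0, baaaa, Z)
  read b, top Z: go to s3, push YZ → (s3, aaaa, YZ)
  read a, top Y: go to s3, push ε → (s3, aaa, Z)
  read a, top Z: go to s0, push YZ → (s0, aa, YZ)
  read a, top Y: go to s2, push YA → (s2, a, YAZ)
  ε-move, top Y: go to s2, push AY → (s2, a, AYAZ)
  read a, top A: go to s4, push YA → (s4, ε, YAYAZ)
All input consumed; M is in state s4.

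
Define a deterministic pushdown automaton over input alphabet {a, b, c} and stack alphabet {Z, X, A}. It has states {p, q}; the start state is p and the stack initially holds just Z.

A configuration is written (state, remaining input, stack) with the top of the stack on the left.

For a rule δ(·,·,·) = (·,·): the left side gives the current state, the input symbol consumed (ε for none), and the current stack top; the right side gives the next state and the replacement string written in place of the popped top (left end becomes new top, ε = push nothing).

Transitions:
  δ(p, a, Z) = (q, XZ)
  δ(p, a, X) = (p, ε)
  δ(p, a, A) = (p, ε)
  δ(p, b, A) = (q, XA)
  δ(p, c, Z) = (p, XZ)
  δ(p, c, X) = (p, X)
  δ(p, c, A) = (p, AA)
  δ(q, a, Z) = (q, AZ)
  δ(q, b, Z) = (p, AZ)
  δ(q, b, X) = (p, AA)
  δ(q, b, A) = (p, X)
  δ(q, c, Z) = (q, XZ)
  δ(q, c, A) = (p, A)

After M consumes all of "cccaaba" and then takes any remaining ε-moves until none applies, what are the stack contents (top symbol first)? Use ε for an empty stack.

(p, cccaaba, Z)
  read c, top Z: go to p, push XZ → (p, ccaaba, XZ)
  read c, top X: go to p, push X → (p, caaba, XZ)
  read c, top X: go to p, push X → (p, aaba, XZ)
  read a, top X: go to p, push ε → (p, aba, Z)
  read a, top Z: go to q, push XZ → (q, ba, XZ)
  read b, top X: go to p, push AA → (p, a, AAZ)
  read a, top A: go to p, push ε → (p, ε, AZ)
All input consumed in state p with stack AZ.

AZ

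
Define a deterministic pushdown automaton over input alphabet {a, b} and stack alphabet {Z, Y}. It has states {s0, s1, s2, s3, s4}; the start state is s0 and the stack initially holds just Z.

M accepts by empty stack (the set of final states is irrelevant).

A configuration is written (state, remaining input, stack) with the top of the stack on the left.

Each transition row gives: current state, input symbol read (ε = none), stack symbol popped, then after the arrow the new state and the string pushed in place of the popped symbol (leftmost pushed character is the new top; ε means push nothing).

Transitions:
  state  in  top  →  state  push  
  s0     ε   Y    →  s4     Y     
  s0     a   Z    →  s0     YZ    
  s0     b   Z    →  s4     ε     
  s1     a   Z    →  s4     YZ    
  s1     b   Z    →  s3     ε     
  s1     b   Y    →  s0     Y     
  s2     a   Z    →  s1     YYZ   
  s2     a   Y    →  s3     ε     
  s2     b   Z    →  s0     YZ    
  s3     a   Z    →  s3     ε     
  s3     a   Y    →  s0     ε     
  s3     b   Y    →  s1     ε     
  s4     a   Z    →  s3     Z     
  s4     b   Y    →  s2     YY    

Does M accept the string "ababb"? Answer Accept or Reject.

(s0, ababb, Z)
  read a, top Z: go to s0, push YZ → (s0, babb, YZ)
  ε-move, top Y: go to s4, push Y → (s4, babb, YZ)
  read b, top Y: go to s2, push YY → (s2, abb, YYZ)
  read a, top Y: go to s3, push ε → (s3, bb, YZ)
  read b, top Y: go to s1, push ε → (s1, b, Z)
  read b, top Z: go to s3, push ε → (s3, ε, ε)
All input consumed and the stack is empty.

Accept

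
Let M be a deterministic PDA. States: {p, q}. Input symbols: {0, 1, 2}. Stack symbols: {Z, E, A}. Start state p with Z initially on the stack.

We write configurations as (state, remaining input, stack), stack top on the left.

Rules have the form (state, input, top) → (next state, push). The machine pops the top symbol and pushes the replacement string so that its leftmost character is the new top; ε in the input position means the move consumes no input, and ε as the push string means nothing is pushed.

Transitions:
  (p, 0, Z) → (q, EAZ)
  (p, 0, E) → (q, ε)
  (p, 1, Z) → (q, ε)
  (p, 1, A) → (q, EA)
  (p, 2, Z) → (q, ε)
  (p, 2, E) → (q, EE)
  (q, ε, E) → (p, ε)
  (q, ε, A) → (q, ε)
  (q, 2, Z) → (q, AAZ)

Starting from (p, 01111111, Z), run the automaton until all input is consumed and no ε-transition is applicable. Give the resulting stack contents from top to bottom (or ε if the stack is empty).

AZ

(p, 01111111, Z)
  read 0, top Z: go to q, push EAZ → (q, 1111111, EAZ)
  ε-move, top E: go to p, push ε → (p, 1111111, AZ)
  read 1, top A: go to q, push EA → (q, 111111, EAZ)
  ε-move, top E: go to p, push ε → (p, 111111, AZ)
  read 1, top A: go to q, push EA → (q, 11111, EAZ)
  ε-move, top E: go to p, push ε → (p, 11111, AZ)
  read 1, top A: go to q, push EA → (q, 1111, EAZ)
  ε-move, top E: go to p, push ε → (p, 1111, AZ)
  read 1, top A: go to q, push EA → (q, 111, EAZ)
  ε-move, top E: go to p, push ε → (p, 111, AZ)
  read 1, top A: go to q, push EA → (q, 11, EAZ)
  ε-move, top E: go to p, push ε → (p, 11, AZ)
  read 1, top A: go to q, push EA → (q, 1, EAZ)
  ε-move, top E: go to p, push ε → (p, 1, AZ)
  read 1, top A: go to q, push EA → (q, ε, EAZ)
  ε-move, top E: go to p, push ε → (p, ε, AZ)
All input consumed in state p with stack AZ.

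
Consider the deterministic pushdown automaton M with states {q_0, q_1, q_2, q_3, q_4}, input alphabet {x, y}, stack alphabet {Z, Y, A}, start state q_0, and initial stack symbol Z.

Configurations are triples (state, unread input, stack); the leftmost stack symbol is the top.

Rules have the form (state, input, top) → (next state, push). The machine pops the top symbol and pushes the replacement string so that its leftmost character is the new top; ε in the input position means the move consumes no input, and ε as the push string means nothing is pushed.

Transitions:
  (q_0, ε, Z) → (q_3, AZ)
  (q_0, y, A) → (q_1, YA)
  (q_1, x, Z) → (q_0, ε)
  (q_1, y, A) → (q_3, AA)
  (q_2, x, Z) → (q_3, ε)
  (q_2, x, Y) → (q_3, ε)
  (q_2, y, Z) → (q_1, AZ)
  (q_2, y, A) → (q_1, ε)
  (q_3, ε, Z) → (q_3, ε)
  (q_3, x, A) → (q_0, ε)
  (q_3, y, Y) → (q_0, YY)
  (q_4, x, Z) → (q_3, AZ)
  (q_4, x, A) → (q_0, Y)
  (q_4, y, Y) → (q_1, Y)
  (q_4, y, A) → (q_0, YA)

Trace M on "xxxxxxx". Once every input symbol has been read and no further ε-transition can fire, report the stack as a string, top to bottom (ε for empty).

(q_0, xxxxxxx, Z)
  ε-move, top Z: go to q_3, push AZ → (q_3, xxxxxxx, AZ)
  read x, top A: go to q_0, push ε → (q_0, xxxxxx, Z)
  ε-move, top Z: go to q_3, push AZ → (q_3, xxxxxx, AZ)
  read x, top A: go to q_0, push ε → (q_0, xxxxx, Z)
  ε-move, top Z: go to q_3, push AZ → (q_3, xxxxx, AZ)
  read x, top A: go to q_0, push ε → (q_0, xxxx, Z)
  ε-move, top Z: go to q_3, push AZ → (q_3, xxxx, AZ)
  read x, top A: go to q_0, push ε → (q_0, xxx, Z)
  ε-move, top Z: go to q_3, push AZ → (q_3, xxx, AZ)
  read x, top A: go to q_0, push ε → (q_0, xx, Z)
  ε-move, top Z: go to q_3, push AZ → (q_3, xx, AZ)
  read x, top A: go to q_0, push ε → (q_0, x, Z)
  ε-move, top Z: go to q_3, push AZ → (q_3, x, AZ)
  read x, top A: go to q_0, push ε → (q_0, ε, Z)
  ε-move, top Z: go to q_3, push AZ → (q_3, ε, AZ)
All input consumed in state q_3 with stack AZ.

AZ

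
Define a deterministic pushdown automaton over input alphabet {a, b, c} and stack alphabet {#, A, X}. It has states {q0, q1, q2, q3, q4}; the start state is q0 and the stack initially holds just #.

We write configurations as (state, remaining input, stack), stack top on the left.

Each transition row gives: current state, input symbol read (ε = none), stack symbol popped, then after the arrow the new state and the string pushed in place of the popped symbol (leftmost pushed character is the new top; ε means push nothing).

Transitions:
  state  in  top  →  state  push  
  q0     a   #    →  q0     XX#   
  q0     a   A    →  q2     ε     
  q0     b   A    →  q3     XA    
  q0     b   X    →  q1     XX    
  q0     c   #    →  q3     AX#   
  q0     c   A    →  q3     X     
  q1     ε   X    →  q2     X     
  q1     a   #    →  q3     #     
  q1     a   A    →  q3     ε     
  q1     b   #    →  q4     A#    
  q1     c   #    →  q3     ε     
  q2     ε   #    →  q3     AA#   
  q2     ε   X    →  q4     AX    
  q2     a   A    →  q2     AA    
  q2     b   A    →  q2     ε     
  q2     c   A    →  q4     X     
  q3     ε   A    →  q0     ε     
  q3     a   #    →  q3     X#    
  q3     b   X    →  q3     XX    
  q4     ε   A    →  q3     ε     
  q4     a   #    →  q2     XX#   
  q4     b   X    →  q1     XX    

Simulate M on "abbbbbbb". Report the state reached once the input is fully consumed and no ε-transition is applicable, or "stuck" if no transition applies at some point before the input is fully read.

q3

(q0, abbbbbbb, #)
  read a, top #: go to q0, push XX# → (q0, bbbbbbb, XX#)
  read b, top X: go to q1, push XX → (q1, bbbbbb, XXX#)
  ε-move, top X: go to q2, push X → (q2, bbbbbb, XXX#)
  ε-move, top X: go to q4, push AX → (q4, bbbbbb, AXXX#)
  ε-move, top A: go to q3, push ε → (q3, bbbbbb, XXX#)
  read b, top X: go to q3, push XX → (q3, bbbbb, XXXX#)
  read b, top X: go to q3, push XX → (q3, bbbb, XXXXX#)
  read b, top X: go to q3, push XX → (q3, bbb, XXXXXX#)
  read b, top X: go to q3, push XX → (q3, bb, XXXXXXX#)
  read b, top X: go to q3, push XX → (q3, b, XXXXXXXX#)
  read b, top X: go to q3, push XX → (q3, ε, XXXXXXXXX#)
All input consumed; M is in state q3.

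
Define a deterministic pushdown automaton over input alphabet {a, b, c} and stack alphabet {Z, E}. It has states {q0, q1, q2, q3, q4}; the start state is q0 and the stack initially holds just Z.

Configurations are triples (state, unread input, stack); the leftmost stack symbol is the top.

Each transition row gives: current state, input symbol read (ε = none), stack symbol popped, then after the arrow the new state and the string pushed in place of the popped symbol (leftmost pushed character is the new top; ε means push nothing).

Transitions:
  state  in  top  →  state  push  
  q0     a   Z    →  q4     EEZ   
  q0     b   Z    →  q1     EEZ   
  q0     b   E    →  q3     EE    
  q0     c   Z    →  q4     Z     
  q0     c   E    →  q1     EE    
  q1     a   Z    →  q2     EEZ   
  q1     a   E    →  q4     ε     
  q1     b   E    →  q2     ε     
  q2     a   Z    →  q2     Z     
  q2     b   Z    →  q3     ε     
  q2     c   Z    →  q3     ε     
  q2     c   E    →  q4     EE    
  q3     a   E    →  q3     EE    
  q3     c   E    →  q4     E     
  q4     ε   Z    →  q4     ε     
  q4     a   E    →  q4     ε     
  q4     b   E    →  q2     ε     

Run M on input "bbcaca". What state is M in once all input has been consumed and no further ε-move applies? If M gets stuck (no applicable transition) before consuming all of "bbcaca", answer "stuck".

(q0, bbcaca, Z)
  read b, top Z: go to q1, push EEZ → (q1, bcaca, EEZ)
  read b, top E: go to q2, push ε → (q2, caca, EZ)
  read c, top E: go to q4, push EE → (q4, aca, EEZ)
  read a, top E: go to q4, push ε → (q4, ca, EZ)
No transition for (q4, c, top E); M blocks with input ca remaining.

stuck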